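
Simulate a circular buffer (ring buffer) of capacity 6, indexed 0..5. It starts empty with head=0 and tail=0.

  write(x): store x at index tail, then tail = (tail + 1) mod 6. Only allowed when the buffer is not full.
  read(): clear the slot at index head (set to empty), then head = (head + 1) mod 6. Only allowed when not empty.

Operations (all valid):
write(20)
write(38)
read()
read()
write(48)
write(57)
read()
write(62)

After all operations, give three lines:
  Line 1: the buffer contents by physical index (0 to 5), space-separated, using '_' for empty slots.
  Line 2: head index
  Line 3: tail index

write(20): buf=[20 _ _ _ _ _], head=0, tail=1, size=1
write(38): buf=[20 38 _ _ _ _], head=0, tail=2, size=2
read(): buf=[_ 38 _ _ _ _], head=1, tail=2, size=1
read(): buf=[_ _ _ _ _ _], head=2, tail=2, size=0
write(48): buf=[_ _ 48 _ _ _], head=2, tail=3, size=1
write(57): buf=[_ _ 48 57 _ _], head=2, tail=4, size=2
read(): buf=[_ _ _ 57 _ _], head=3, tail=4, size=1
write(62): buf=[_ _ _ 57 62 _], head=3, tail=5, size=2

Answer: _ _ _ 57 62 _
3
5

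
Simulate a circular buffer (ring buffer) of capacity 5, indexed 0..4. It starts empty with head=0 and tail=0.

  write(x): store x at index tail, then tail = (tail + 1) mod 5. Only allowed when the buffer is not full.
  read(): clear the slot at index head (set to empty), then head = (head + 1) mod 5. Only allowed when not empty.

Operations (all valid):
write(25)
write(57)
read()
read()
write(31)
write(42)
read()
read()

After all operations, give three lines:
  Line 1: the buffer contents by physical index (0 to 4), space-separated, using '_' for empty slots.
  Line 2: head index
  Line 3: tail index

Answer: _ _ _ _ _
4
4

Derivation:
write(25): buf=[25 _ _ _ _], head=0, tail=1, size=1
write(57): buf=[25 57 _ _ _], head=0, tail=2, size=2
read(): buf=[_ 57 _ _ _], head=1, tail=2, size=1
read(): buf=[_ _ _ _ _], head=2, tail=2, size=0
write(31): buf=[_ _ 31 _ _], head=2, tail=3, size=1
write(42): buf=[_ _ 31 42 _], head=2, tail=4, size=2
read(): buf=[_ _ _ 42 _], head=3, tail=4, size=1
read(): buf=[_ _ _ _ _], head=4, tail=4, size=0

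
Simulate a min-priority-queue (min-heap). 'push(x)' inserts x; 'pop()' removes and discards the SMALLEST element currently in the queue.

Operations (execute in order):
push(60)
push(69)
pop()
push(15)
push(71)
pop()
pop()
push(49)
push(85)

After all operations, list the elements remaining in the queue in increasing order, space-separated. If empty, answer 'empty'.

push(60): heap contents = [60]
push(69): heap contents = [60, 69]
pop() → 60: heap contents = [69]
push(15): heap contents = [15, 69]
push(71): heap contents = [15, 69, 71]
pop() → 15: heap contents = [69, 71]
pop() → 69: heap contents = [71]
push(49): heap contents = [49, 71]
push(85): heap contents = [49, 71, 85]

Answer: 49 71 85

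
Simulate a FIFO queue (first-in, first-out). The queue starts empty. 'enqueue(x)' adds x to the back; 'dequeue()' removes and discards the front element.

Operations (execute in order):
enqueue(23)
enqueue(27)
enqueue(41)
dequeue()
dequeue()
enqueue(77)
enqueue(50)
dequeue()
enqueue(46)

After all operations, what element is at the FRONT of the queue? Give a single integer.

Answer: 77

Derivation:
enqueue(23): queue = [23]
enqueue(27): queue = [23, 27]
enqueue(41): queue = [23, 27, 41]
dequeue(): queue = [27, 41]
dequeue(): queue = [41]
enqueue(77): queue = [41, 77]
enqueue(50): queue = [41, 77, 50]
dequeue(): queue = [77, 50]
enqueue(46): queue = [77, 50, 46]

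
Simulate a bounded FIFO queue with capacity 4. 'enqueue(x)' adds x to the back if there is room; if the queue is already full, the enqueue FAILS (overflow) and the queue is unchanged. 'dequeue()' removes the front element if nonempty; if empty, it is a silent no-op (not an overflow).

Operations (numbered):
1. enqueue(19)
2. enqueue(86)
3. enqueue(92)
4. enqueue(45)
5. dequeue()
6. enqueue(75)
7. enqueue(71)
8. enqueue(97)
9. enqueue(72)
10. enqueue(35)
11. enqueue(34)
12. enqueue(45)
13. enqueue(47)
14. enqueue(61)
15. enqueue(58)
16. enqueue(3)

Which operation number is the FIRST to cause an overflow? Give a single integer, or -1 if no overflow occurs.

1. enqueue(19): size=1
2. enqueue(86): size=2
3. enqueue(92): size=3
4. enqueue(45): size=4
5. dequeue(): size=3
6. enqueue(75): size=4
7. enqueue(71): size=4=cap → OVERFLOW (fail)
8. enqueue(97): size=4=cap → OVERFLOW (fail)
9. enqueue(72): size=4=cap → OVERFLOW (fail)
10. enqueue(35): size=4=cap → OVERFLOW (fail)
11. enqueue(34): size=4=cap → OVERFLOW (fail)
12. enqueue(45): size=4=cap → OVERFLOW (fail)
13. enqueue(47): size=4=cap → OVERFLOW (fail)
14. enqueue(61): size=4=cap → OVERFLOW (fail)
15. enqueue(58): size=4=cap → OVERFLOW (fail)
16. enqueue(3): size=4=cap → OVERFLOW (fail)

Answer: 7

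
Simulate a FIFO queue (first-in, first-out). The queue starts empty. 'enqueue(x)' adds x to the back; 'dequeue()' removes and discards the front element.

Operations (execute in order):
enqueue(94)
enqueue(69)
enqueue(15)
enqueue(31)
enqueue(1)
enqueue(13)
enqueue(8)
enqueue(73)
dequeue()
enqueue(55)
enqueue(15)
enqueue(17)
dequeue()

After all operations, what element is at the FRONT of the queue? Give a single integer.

Answer: 15

Derivation:
enqueue(94): queue = [94]
enqueue(69): queue = [94, 69]
enqueue(15): queue = [94, 69, 15]
enqueue(31): queue = [94, 69, 15, 31]
enqueue(1): queue = [94, 69, 15, 31, 1]
enqueue(13): queue = [94, 69, 15, 31, 1, 13]
enqueue(8): queue = [94, 69, 15, 31, 1, 13, 8]
enqueue(73): queue = [94, 69, 15, 31, 1, 13, 8, 73]
dequeue(): queue = [69, 15, 31, 1, 13, 8, 73]
enqueue(55): queue = [69, 15, 31, 1, 13, 8, 73, 55]
enqueue(15): queue = [69, 15, 31, 1, 13, 8, 73, 55, 15]
enqueue(17): queue = [69, 15, 31, 1, 13, 8, 73, 55, 15, 17]
dequeue(): queue = [15, 31, 1, 13, 8, 73, 55, 15, 17]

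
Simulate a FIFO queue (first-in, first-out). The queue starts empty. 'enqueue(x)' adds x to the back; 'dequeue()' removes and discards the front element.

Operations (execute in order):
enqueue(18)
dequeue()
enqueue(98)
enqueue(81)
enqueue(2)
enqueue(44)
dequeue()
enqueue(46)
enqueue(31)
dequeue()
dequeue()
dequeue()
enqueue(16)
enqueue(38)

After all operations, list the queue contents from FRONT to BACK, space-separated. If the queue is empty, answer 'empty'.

enqueue(18): [18]
dequeue(): []
enqueue(98): [98]
enqueue(81): [98, 81]
enqueue(2): [98, 81, 2]
enqueue(44): [98, 81, 2, 44]
dequeue(): [81, 2, 44]
enqueue(46): [81, 2, 44, 46]
enqueue(31): [81, 2, 44, 46, 31]
dequeue(): [2, 44, 46, 31]
dequeue(): [44, 46, 31]
dequeue(): [46, 31]
enqueue(16): [46, 31, 16]
enqueue(38): [46, 31, 16, 38]

Answer: 46 31 16 38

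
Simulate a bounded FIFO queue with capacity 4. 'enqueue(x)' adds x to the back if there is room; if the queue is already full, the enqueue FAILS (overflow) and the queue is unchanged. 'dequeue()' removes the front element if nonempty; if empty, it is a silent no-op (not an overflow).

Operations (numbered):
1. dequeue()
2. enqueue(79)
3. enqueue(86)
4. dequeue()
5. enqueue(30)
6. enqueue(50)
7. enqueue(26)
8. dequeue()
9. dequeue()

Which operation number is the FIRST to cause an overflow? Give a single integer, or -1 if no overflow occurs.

1. dequeue(): empty, no-op, size=0
2. enqueue(79): size=1
3. enqueue(86): size=2
4. dequeue(): size=1
5. enqueue(30): size=2
6. enqueue(50): size=3
7. enqueue(26): size=4
8. dequeue(): size=3
9. dequeue(): size=2

Answer: -1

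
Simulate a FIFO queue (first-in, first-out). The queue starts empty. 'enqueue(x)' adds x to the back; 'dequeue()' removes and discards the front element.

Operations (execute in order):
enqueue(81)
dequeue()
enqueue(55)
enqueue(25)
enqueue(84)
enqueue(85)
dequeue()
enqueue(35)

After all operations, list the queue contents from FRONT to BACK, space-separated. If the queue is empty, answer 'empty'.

Answer: 25 84 85 35

Derivation:
enqueue(81): [81]
dequeue(): []
enqueue(55): [55]
enqueue(25): [55, 25]
enqueue(84): [55, 25, 84]
enqueue(85): [55, 25, 84, 85]
dequeue(): [25, 84, 85]
enqueue(35): [25, 84, 85, 35]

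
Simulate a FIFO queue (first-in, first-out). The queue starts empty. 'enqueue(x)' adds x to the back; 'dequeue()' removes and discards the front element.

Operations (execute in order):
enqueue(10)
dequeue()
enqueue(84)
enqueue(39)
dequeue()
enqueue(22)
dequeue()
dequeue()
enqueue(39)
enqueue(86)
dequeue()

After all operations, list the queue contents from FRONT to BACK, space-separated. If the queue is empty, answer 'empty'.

Answer: 86

Derivation:
enqueue(10): [10]
dequeue(): []
enqueue(84): [84]
enqueue(39): [84, 39]
dequeue(): [39]
enqueue(22): [39, 22]
dequeue(): [22]
dequeue(): []
enqueue(39): [39]
enqueue(86): [39, 86]
dequeue(): [86]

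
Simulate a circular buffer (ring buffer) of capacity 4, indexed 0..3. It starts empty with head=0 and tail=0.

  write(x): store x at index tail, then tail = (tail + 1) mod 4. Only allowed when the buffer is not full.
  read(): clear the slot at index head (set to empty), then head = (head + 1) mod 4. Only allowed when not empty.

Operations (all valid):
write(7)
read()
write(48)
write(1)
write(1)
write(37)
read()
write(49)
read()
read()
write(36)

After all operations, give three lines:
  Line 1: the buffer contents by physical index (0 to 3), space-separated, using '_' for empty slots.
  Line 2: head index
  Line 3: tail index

Answer: 37 49 36 _
0
3

Derivation:
write(7): buf=[7 _ _ _], head=0, tail=1, size=1
read(): buf=[_ _ _ _], head=1, tail=1, size=0
write(48): buf=[_ 48 _ _], head=1, tail=2, size=1
write(1): buf=[_ 48 1 _], head=1, tail=3, size=2
write(1): buf=[_ 48 1 1], head=1, tail=0, size=3
write(37): buf=[37 48 1 1], head=1, tail=1, size=4
read(): buf=[37 _ 1 1], head=2, tail=1, size=3
write(49): buf=[37 49 1 1], head=2, tail=2, size=4
read(): buf=[37 49 _ 1], head=3, tail=2, size=3
read(): buf=[37 49 _ _], head=0, tail=2, size=2
write(36): buf=[37 49 36 _], head=0, tail=3, size=3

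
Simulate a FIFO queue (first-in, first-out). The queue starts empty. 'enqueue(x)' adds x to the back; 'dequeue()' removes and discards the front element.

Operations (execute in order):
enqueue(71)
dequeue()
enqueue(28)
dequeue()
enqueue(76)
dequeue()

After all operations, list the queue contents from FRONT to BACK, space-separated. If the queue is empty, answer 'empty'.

Answer: empty

Derivation:
enqueue(71): [71]
dequeue(): []
enqueue(28): [28]
dequeue(): []
enqueue(76): [76]
dequeue(): []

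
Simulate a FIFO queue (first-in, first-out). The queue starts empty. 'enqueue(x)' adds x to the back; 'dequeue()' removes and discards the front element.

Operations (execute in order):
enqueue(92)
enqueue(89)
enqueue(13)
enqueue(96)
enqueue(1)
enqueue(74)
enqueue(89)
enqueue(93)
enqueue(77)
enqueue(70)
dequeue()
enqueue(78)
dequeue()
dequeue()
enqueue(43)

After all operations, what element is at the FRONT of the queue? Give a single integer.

Answer: 96

Derivation:
enqueue(92): queue = [92]
enqueue(89): queue = [92, 89]
enqueue(13): queue = [92, 89, 13]
enqueue(96): queue = [92, 89, 13, 96]
enqueue(1): queue = [92, 89, 13, 96, 1]
enqueue(74): queue = [92, 89, 13, 96, 1, 74]
enqueue(89): queue = [92, 89, 13, 96, 1, 74, 89]
enqueue(93): queue = [92, 89, 13, 96, 1, 74, 89, 93]
enqueue(77): queue = [92, 89, 13, 96, 1, 74, 89, 93, 77]
enqueue(70): queue = [92, 89, 13, 96, 1, 74, 89, 93, 77, 70]
dequeue(): queue = [89, 13, 96, 1, 74, 89, 93, 77, 70]
enqueue(78): queue = [89, 13, 96, 1, 74, 89, 93, 77, 70, 78]
dequeue(): queue = [13, 96, 1, 74, 89, 93, 77, 70, 78]
dequeue(): queue = [96, 1, 74, 89, 93, 77, 70, 78]
enqueue(43): queue = [96, 1, 74, 89, 93, 77, 70, 78, 43]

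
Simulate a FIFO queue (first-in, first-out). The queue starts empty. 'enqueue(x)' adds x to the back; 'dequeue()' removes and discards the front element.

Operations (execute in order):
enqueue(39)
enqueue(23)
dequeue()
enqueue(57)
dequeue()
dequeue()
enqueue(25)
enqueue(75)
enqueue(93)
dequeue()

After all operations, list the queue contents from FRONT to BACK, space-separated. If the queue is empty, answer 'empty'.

Answer: 75 93

Derivation:
enqueue(39): [39]
enqueue(23): [39, 23]
dequeue(): [23]
enqueue(57): [23, 57]
dequeue(): [57]
dequeue(): []
enqueue(25): [25]
enqueue(75): [25, 75]
enqueue(93): [25, 75, 93]
dequeue(): [75, 93]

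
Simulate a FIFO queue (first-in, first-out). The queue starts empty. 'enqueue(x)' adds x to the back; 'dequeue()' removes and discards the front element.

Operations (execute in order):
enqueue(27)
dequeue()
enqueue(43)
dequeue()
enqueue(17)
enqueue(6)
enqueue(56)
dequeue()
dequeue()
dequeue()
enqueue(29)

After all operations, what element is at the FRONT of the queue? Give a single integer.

enqueue(27): queue = [27]
dequeue(): queue = []
enqueue(43): queue = [43]
dequeue(): queue = []
enqueue(17): queue = [17]
enqueue(6): queue = [17, 6]
enqueue(56): queue = [17, 6, 56]
dequeue(): queue = [6, 56]
dequeue(): queue = [56]
dequeue(): queue = []
enqueue(29): queue = [29]

Answer: 29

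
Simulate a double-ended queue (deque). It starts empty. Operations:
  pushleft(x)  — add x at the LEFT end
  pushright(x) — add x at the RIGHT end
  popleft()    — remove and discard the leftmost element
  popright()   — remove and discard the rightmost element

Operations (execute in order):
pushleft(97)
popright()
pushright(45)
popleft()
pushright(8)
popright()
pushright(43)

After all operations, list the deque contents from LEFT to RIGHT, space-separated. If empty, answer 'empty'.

pushleft(97): [97]
popright(): []
pushright(45): [45]
popleft(): []
pushright(8): [8]
popright(): []
pushright(43): [43]

Answer: 43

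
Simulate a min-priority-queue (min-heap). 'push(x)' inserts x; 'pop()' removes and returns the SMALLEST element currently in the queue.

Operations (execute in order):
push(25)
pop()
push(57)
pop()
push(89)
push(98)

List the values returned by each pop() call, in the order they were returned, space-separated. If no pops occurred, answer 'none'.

push(25): heap contents = [25]
pop() → 25: heap contents = []
push(57): heap contents = [57]
pop() → 57: heap contents = []
push(89): heap contents = [89]
push(98): heap contents = [89, 98]

Answer: 25 57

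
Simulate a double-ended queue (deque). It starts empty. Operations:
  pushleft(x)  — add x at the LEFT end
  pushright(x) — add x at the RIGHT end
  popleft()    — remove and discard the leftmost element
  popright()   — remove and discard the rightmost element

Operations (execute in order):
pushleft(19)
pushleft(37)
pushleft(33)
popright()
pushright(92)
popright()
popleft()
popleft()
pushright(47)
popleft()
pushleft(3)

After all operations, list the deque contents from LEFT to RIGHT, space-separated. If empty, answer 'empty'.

Answer: 3

Derivation:
pushleft(19): [19]
pushleft(37): [37, 19]
pushleft(33): [33, 37, 19]
popright(): [33, 37]
pushright(92): [33, 37, 92]
popright(): [33, 37]
popleft(): [37]
popleft(): []
pushright(47): [47]
popleft(): []
pushleft(3): [3]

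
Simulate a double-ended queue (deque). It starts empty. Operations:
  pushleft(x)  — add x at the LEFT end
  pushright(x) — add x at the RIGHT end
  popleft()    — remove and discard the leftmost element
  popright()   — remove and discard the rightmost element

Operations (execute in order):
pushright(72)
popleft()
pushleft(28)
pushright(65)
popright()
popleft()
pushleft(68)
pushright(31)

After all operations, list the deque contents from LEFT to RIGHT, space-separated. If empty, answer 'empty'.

pushright(72): [72]
popleft(): []
pushleft(28): [28]
pushright(65): [28, 65]
popright(): [28]
popleft(): []
pushleft(68): [68]
pushright(31): [68, 31]

Answer: 68 31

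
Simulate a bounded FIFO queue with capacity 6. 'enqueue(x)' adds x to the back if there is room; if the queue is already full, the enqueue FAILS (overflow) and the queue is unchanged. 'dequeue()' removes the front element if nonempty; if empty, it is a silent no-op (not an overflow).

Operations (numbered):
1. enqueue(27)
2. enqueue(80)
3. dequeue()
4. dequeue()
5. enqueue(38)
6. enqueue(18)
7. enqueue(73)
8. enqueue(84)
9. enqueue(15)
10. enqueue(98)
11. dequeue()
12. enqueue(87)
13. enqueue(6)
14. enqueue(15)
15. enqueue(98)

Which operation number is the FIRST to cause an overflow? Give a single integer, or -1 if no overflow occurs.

1. enqueue(27): size=1
2. enqueue(80): size=2
3. dequeue(): size=1
4. dequeue(): size=0
5. enqueue(38): size=1
6. enqueue(18): size=2
7. enqueue(73): size=3
8. enqueue(84): size=4
9. enqueue(15): size=5
10. enqueue(98): size=6
11. dequeue(): size=5
12. enqueue(87): size=6
13. enqueue(6): size=6=cap → OVERFLOW (fail)
14. enqueue(15): size=6=cap → OVERFLOW (fail)
15. enqueue(98): size=6=cap → OVERFLOW (fail)

Answer: 13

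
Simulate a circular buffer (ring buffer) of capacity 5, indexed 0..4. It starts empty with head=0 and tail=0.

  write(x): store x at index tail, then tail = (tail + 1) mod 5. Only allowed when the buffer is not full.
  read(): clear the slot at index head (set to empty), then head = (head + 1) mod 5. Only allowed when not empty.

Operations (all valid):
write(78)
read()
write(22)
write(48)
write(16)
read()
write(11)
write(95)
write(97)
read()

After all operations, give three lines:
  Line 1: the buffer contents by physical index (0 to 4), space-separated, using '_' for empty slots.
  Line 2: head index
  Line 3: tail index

write(78): buf=[78 _ _ _ _], head=0, tail=1, size=1
read(): buf=[_ _ _ _ _], head=1, tail=1, size=0
write(22): buf=[_ 22 _ _ _], head=1, tail=2, size=1
write(48): buf=[_ 22 48 _ _], head=1, tail=3, size=2
write(16): buf=[_ 22 48 16 _], head=1, tail=4, size=3
read(): buf=[_ _ 48 16 _], head=2, tail=4, size=2
write(11): buf=[_ _ 48 16 11], head=2, tail=0, size=3
write(95): buf=[95 _ 48 16 11], head=2, tail=1, size=4
write(97): buf=[95 97 48 16 11], head=2, tail=2, size=5
read(): buf=[95 97 _ 16 11], head=3, tail=2, size=4

Answer: 95 97 _ 16 11
3
2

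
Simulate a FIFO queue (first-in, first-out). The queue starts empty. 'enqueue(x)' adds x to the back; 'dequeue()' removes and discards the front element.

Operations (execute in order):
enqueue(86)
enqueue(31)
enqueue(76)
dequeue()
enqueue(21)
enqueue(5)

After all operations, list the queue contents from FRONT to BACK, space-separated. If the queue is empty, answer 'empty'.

Answer: 31 76 21 5

Derivation:
enqueue(86): [86]
enqueue(31): [86, 31]
enqueue(76): [86, 31, 76]
dequeue(): [31, 76]
enqueue(21): [31, 76, 21]
enqueue(5): [31, 76, 21, 5]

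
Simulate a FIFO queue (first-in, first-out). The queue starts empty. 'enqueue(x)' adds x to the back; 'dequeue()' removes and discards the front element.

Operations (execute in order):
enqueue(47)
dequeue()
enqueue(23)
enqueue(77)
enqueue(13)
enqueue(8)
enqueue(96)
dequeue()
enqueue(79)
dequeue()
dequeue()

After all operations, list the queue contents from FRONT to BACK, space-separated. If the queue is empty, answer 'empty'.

enqueue(47): [47]
dequeue(): []
enqueue(23): [23]
enqueue(77): [23, 77]
enqueue(13): [23, 77, 13]
enqueue(8): [23, 77, 13, 8]
enqueue(96): [23, 77, 13, 8, 96]
dequeue(): [77, 13, 8, 96]
enqueue(79): [77, 13, 8, 96, 79]
dequeue(): [13, 8, 96, 79]
dequeue(): [8, 96, 79]

Answer: 8 96 79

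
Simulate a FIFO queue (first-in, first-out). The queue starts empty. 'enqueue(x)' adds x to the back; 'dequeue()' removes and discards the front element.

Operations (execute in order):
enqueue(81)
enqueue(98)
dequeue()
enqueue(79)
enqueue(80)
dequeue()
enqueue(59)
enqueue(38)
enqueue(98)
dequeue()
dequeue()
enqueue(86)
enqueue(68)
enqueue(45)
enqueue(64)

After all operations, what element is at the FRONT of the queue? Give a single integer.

enqueue(81): queue = [81]
enqueue(98): queue = [81, 98]
dequeue(): queue = [98]
enqueue(79): queue = [98, 79]
enqueue(80): queue = [98, 79, 80]
dequeue(): queue = [79, 80]
enqueue(59): queue = [79, 80, 59]
enqueue(38): queue = [79, 80, 59, 38]
enqueue(98): queue = [79, 80, 59, 38, 98]
dequeue(): queue = [80, 59, 38, 98]
dequeue(): queue = [59, 38, 98]
enqueue(86): queue = [59, 38, 98, 86]
enqueue(68): queue = [59, 38, 98, 86, 68]
enqueue(45): queue = [59, 38, 98, 86, 68, 45]
enqueue(64): queue = [59, 38, 98, 86, 68, 45, 64]

Answer: 59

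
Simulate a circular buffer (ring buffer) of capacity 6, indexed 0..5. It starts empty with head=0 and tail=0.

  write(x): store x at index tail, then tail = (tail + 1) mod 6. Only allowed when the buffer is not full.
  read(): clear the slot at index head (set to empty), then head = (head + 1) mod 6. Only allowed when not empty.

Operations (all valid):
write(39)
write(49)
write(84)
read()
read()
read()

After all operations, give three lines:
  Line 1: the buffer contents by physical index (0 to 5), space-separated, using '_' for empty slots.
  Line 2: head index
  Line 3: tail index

Answer: _ _ _ _ _ _
3
3

Derivation:
write(39): buf=[39 _ _ _ _ _], head=0, tail=1, size=1
write(49): buf=[39 49 _ _ _ _], head=0, tail=2, size=2
write(84): buf=[39 49 84 _ _ _], head=0, tail=3, size=3
read(): buf=[_ 49 84 _ _ _], head=1, tail=3, size=2
read(): buf=[_ _ 84 _ _ _], head=2, tail=3, size=1
read(): buf=[_ _ _ _ _ _], head=3, tail=3, size=0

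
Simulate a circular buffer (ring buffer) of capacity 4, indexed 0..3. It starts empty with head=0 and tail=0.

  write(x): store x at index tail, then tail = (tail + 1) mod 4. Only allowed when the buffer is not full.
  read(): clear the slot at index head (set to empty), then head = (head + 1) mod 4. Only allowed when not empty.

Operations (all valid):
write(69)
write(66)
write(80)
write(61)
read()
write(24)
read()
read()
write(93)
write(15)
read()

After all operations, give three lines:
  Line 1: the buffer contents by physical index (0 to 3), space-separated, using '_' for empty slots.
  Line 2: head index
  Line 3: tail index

Answer: 24 93 15 _
0
3

Derivation:
write(69): buf=[69 _ _ _], head=0, tail=1, size=1
write(66): buf=[69 66 _ _], head=0, tail=2, size=2
write(80): buf=[69 66 80 _], head=0, tail=3, size=3
write(61): buf=[69 66 80 61], head=0, tail=0, size=4
read(): buf=[_ 66 80 61], head=1, tail=0, size=3
write(24): buf=[24 66 80 61], head=1, tail=1, size=4
read(): buf=[24 _ 80 61], head=2, tail=1, size=3
read(): buf=[24 _ _ 61], head=3, tail=1, size=2
write(93): buf=[24 93 _ 61], head=3, tail=2, size=3
write(15): buf=[24 93 15 61], head=3, tail=3, size=4
read(): buf=[24 93 15 _], head=0, tail=3, size=3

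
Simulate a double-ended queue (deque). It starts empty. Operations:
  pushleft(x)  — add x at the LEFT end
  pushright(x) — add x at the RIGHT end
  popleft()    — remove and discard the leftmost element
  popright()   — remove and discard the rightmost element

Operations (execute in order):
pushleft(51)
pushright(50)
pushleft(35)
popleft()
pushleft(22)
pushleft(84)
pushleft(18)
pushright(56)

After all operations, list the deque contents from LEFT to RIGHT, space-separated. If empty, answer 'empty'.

Answer: 18 84 22 51 50 56

Derivation:
pushleft(51): [51]
pushright(50): [51, 50]
pushleft(35): [35, 51, 50]
popleft(): [51, 50]
pushleft(22): [22, 51, 50]
pushleft(84): [84, 22, 51, 50]
pushleft(18): [18, 84, 22, 51, 50]
pushright(56): [18, 84, 22, 51, 50, 56]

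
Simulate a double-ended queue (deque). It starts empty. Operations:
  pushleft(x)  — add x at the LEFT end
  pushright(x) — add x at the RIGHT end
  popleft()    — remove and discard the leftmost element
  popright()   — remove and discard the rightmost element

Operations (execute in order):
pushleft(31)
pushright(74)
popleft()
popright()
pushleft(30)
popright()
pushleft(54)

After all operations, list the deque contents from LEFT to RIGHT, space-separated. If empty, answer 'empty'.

Answer: 54

Derivation:
pushleft(31): [31]
pushright(74): [31, 74]
popleft(): [74]
popright(): []
pushleft(30): [30]
popright(): []
pushleft(54): [54]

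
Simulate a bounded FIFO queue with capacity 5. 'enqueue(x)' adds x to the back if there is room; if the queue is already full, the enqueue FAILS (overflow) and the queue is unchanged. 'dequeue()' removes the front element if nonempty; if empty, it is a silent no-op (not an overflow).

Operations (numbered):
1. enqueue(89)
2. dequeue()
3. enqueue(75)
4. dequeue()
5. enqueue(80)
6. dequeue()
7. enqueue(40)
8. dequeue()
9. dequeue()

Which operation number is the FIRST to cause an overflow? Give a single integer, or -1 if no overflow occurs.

1. enqueue(89): size=1
2. dequeue(): size=0
3. enqueue(75): size=1
4. dequeue(): size=0
5. enqueue(80): size=1
6. dequeue(): size=0
7. enqueue(40): size=1
8. dequeue(): size=0
9. dequeue(): empty, no-op, size=0

Answer: -1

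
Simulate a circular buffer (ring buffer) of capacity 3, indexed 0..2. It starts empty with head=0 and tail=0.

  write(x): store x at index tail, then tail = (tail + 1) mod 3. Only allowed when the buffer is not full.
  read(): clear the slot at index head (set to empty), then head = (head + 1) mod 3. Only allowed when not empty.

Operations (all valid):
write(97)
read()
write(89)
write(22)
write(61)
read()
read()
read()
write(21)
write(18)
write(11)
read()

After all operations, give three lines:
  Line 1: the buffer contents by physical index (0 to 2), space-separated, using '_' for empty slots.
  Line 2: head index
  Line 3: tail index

write(97): buf=[97 _ _], head=0, tail=1, size=1
read(): buf=[_ _ _], head=1, tail=1, size=0
write(89): buf=[_ 89 _], head=1, tail=2, size=1
write(22): buf=[_ 89 22], head=1, tail=0, size=2
write(61): buf=[61 89 22], head=1, tail=1, size=3
read(): buf=[61 _ 22], head=2, tail=1, size=2
read(): buf=[61 _ _], head=0, tail=1, size=1
read(): buf=[_ _ _], head=1, tail=1, size=0
write(21): buf=[_ 21 _], head=1, tail=2, size=1
write(18): buf=[_ 21 18], head=1, tail=0, size=2
write(11): buf=[11 21 18], head=1, tail=1, size=3
read(): buf=[11 _ 18], head=2, tail=1, size=2

Answer: 11 _ 18
2
1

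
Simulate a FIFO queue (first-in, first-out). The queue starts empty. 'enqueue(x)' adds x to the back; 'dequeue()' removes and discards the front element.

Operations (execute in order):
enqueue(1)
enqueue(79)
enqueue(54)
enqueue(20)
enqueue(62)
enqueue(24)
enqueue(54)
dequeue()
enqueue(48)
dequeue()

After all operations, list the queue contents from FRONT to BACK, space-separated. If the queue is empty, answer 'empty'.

enqueue(1): [1]
enqueue(79): [1, 79]
enqueue(54): [1, 79, 54]
enqueue(20): [1, 79, 54, 20]
enqueue(62): [1, 79, 54, 20, 62]
enqueue(24): [1, 79, 54, 20, 62, 24]
enqueue(54): [1, 79, 54, 20, 62, 24, 54]
dequeue(): [79, 54, 20, 62, 24, 54]
enqueue(48): [79, 54, 20, 62, 24, 54, 48]
dequeue(): [54, 20, 62, 24, 54, 48]

Answer: 54 20 62 24 54 48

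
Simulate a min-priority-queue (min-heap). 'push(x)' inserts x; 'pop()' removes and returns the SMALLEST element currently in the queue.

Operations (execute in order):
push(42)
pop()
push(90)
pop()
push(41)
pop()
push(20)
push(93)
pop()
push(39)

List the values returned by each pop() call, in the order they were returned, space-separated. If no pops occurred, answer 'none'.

Answer: 42 90 41 20

Derivation:
push(42): heap contents = [42]
pop() → 42: heap contents = []
push(90): heap contents = [90]
pop() → 90: heap contents = []
push(41): heap contents = [41]
pop() → 41: heap contents = []
push(20): heap contents = [20]
push(93): heap contents = [20, 93]
pop() → 20: heap contents = [93]
push(39): heap contents = [39, 93]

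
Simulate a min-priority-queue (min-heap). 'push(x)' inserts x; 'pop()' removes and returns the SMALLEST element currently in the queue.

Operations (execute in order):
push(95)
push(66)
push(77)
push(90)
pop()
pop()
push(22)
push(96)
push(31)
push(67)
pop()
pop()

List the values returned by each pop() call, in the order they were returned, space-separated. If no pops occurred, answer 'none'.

push(95): heap contents = [95]
push(66): heap contents = [66, 95]
push(77): heap contents = [66, 77, 95]
push(90): heap contents = [66, 77, 90, 95]
pop() → 66: heap contents = [77, 90, 95]
pop() → 77: heap contents = [90, 95]
push(22): heap contents = [22, 90, 95]
push(96): heap contents = [22, 90, 95, 96]
push(31): heap contents = [22, 31, 90, 95, 96]
push(67): heap contents = [22, 31, 67, 90, 95, 96]
pop() → 22: heap contents = [31, 67, 90, 95, 96]
pop() → 31: heap contents = [67, 90, 95, 96]

Answer: 66 77 22 31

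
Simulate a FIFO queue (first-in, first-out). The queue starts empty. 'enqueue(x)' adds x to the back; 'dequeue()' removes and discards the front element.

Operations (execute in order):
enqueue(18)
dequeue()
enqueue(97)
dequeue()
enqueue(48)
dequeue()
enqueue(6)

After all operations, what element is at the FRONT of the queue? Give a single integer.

enqueue(18): queue = [18]
dequeue(): queue = []
enqueue(97): queue = [97]
dequeue(): queue = []
enqueue(48): queue = [48]
dequeue(): queue = []
enqueue(6): queue = [6]

Answer: 6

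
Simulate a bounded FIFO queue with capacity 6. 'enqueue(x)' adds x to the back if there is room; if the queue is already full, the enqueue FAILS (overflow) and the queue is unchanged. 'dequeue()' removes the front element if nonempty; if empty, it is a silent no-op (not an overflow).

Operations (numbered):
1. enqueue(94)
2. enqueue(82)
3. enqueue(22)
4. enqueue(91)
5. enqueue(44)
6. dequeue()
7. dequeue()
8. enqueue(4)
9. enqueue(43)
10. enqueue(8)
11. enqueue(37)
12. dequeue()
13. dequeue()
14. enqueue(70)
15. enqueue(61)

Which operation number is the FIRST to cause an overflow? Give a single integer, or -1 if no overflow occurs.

Answer: 11

Derivation:
1. enqueue(94): size=1
2. enqueue(82): size=2
3. enqueue(22): size=3
4. enqueue(91): size=4
5. enqueue(44): size=5
6. dequeue(): size=4
7. dequeue(): size=3
8. enqueue(4): size=4
9. enqueue(43): size=5
10. enqueue(8): size=6
11. enqueue(37): size=6=cap → OVERFLOW (fail)
12. dequeue(): size=5
13. dequeue(): size=4
14. enqueue(70): size=5
15. enqueue(61): size=6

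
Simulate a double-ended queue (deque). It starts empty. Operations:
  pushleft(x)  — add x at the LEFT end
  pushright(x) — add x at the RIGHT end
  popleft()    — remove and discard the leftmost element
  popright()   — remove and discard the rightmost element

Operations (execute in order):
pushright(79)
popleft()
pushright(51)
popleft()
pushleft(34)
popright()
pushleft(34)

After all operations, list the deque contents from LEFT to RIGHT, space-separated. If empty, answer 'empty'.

Answer: 34

Derivation:
pushright(79): [79]
popleft(): []
pushright(51): [51]
popleft(): []
pushleft(34): [34]
popright(): []
pushleft(34): [34]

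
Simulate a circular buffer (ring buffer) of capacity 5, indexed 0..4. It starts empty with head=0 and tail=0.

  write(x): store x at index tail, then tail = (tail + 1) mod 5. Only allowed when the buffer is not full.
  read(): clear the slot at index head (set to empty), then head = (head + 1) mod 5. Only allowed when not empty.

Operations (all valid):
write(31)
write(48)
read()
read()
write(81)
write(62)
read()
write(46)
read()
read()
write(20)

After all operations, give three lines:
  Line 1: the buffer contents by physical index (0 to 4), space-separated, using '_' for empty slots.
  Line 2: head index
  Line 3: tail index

write(31): buf=[31 _ _ _ _], head=0, tail=1, size=1
write(48): buf=[31 48 _ _ _], head=0, tail=2, size=2
read(): buf=[_ 48 _ _ _], head=1, tail=2, size=1
read(): buf=[_ _ _ _ _], head=2, tail=2, size=0
write(81): buf=[_ _ 81 _ _], head=2, tail=3, size=1
write(62): buf=[_ _ 81 62 _], head=2, tail=4, size=2
read(): buf=[_ _ _ 62 _], head=3, tail=4, size=1
write(46): buf=[_ _ _ 62 46], head=3, tail=0, size=2
read(): buf=[_ _ _ _ 46], head=4, tail=0, size=1
read(): buf=[_ _ _ _ _], head=0, tail=0, size=0
write(20): buf=[20 _ _ _ _], head=0, tail=1, size=1

Answer: 20 _ _ _ _
0
1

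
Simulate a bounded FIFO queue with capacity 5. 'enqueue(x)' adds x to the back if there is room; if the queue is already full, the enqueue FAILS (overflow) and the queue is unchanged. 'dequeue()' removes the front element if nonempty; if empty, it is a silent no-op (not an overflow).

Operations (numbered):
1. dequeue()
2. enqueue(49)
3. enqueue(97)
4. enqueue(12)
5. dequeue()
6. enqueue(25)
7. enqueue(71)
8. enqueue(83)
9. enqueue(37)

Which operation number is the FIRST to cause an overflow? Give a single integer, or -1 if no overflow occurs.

1. dequeue(): empty, no-op, size=0
2. enqueue(49): size=1
3. enqueue(97): size=2
4. enqueue(12): size=3
5. dequeue(): size=2
6. enqueue(25): size=3
7. enqueue(71): size=4
8. enqueue(83): size=5
9. enqueue(37): size=5=cap → OVERFLOW (fail)

Answer: 9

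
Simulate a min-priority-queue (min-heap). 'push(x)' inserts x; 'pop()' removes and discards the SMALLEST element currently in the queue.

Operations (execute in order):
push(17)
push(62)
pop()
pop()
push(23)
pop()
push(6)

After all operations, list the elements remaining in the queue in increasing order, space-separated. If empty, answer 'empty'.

Answer: 6

Derivation:
push(17): heap contents = [17]
push(62): heap contents = [17, 62]
pop() → 17: heap contents = [62]
pop() → 62: heap contents = []
push(23): heap contents = [23]
pop() → 23: heap contents = []
push(6): heap contents = [6]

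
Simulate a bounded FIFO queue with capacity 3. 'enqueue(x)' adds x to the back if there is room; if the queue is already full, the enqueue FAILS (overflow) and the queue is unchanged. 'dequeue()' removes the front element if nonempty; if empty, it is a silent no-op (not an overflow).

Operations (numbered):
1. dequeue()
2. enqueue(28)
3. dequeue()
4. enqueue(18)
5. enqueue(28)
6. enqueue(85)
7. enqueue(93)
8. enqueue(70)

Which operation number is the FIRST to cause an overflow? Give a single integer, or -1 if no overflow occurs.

Answer: 7

Derivation:
1. dequeue(): empty, no-op, size=0
2. enqueue(28): size=1
3. dequeue(): size=0
4. enqueue(18): size=1
5. enqueue(28): size=2
6. enqueue(85): size=3
7. enqueue(93): size=3=cap → OVERFLOW (fail)
8. enqueue(70): size=3=cap → OVERFLOW (fail)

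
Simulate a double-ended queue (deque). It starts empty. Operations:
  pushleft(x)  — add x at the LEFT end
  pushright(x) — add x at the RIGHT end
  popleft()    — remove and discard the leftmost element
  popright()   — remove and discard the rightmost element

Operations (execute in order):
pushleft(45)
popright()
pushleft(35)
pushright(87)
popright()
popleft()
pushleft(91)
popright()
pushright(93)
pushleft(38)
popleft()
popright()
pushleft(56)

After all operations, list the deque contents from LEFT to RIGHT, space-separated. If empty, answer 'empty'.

pushleft(45): [45]
popright(): []
pushleft(35): [35]
pushright(87): [35, 87]
popright(): [35]
popleft(): []
pushleft(91): [91]
popright(): []
pushright(93): [93]
pushleft(38): [38, 93]
popleft(): [93]
popright(): []
pushleft(56): [56]

Answer: 56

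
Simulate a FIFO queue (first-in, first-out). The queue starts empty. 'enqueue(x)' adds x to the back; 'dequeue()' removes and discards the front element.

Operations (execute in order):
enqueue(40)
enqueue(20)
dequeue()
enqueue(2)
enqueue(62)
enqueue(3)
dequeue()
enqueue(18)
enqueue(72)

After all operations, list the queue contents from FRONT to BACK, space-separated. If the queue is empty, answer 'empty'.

enqueue(40): [40]
enqueue(20): [40, 20]
dequeue(): [20]
enqueue(2): [20, 2]
enqueue(62): [20, 2, 62]
enqueue(3): [20, 2, 62, 3]
dequeue(): [2, 62, 3]
enqueue(18): [2, 62, 3, 18]
enqueue(72): [2, 62, 3, 18, 72]

Answer: 2 62 3 18 72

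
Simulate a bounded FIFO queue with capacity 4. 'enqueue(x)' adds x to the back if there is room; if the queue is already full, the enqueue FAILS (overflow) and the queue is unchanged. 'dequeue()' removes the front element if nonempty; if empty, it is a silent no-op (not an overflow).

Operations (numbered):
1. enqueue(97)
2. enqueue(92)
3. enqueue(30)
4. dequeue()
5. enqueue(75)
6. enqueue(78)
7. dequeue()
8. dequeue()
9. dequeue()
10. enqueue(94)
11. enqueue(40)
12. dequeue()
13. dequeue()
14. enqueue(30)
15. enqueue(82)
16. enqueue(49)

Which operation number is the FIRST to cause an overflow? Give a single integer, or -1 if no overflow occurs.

Answer: -1

Derivation:
1. enqueue(97): size=1
2. enqueue(92): size=2
3. enqueue(30): size=3
4. dequeue(): size=2
5. enqueue(75): size=3
6. enqueue(78): size=4
7. dequeue(): size=3
8. dequeue(): size=2
9. dequeue(): size=1
10. enqueue(94): size=2
11. enqueue(40): size=3
12. dequeue(): size=2
13. dequeue(): size=1
14. enqueue(30): size=2
15. enqueue(82): size=3
16. enqueue(49): size=4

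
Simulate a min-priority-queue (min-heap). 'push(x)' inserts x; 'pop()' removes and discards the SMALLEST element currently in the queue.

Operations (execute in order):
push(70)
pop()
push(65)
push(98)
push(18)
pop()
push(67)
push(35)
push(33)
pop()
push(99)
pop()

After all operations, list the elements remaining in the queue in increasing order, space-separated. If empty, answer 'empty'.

Answer: 65 67 98 99

Derivation:
push(70): heap contents = [70]
pop() → 70: heap contents = []
push(65): heap contents = [65]
push(98): heap contents = [65, 98]
push(18): heap contents = [18, 65, 98]
pop() → 18: heap contents = [65, 98]
push(67): heap contents = [65, 67, 98]
push(35): heap contents = [35, 65, 67, 98]
push(33): heap contents = [33, 35, 65, 67, 98]
pop() → 33: heap contents = [35, 65, 67, 98]
push(99): heap contents = [35, 65, 67, 98, 99]
pop() → 35: heap contents = [65, 67, 98, 99]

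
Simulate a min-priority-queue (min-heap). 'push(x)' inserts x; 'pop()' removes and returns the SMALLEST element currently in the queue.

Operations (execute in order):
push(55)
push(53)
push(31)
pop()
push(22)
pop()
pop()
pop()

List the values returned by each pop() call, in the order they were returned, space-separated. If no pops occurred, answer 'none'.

push(55): heap contents = [55]
push(53): heap contents = [53, 55]
push(31): heap contents = [31, 53, 55]
pop() → 31: heap contents = [53, 55]
push(22): heap contents = [22, 53, 55]
pop() → 22: heap contents = [53, 55]
pop() → 53: heap contents = [55]
pop() → 55: heap contents = []

Answer: 31 22 53 55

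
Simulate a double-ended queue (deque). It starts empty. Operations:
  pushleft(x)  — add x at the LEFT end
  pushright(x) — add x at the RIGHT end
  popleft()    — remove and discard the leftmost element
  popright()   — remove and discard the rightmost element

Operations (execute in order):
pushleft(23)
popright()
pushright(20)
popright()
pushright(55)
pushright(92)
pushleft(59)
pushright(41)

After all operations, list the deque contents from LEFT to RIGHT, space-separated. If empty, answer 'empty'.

Answer: 59 55 92 41

Derivation:
pushleft(23): [23]
popright(): []
pushright(20): [20]
popright(): []
pushright(55): [55]
pushright(92): [55, 92]
pushleft(59): [59, 55, 92]
pushright(41): [59, 55, 92, 41]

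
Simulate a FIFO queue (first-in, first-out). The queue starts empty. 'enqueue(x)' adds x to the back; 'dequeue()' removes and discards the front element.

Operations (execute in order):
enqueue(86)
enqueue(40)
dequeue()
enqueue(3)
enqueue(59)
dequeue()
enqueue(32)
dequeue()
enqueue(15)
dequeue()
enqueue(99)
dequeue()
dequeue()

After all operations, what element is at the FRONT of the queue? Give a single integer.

enqueue(86): queue = [86]
enqueue(40): queue = [86, 40]
dequeue(): queue = [40]
enqueue(3): queue = [40, 3]
enqueue(59): queue = [40, 3, 59]
dequeue(): queue = [3, 59]
enqueue(32): queue = [3, 59, 32]
dequeue(): queue = [59, 32]
enqueue(15): queue = [59, 32, 15]
dequeue(): queue = [32, 15]
enqueue(99): queue = [32, 15, 99]
dequeue(): queue = [15, 99]
dequeue(): queue = [99]

Answer: 99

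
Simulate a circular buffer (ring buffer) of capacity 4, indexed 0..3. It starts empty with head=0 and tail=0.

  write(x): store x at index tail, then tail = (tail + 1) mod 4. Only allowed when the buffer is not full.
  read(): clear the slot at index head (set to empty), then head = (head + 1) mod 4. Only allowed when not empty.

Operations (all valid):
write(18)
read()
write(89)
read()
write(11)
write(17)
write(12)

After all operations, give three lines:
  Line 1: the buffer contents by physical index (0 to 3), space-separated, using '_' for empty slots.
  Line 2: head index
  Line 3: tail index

write(18): buf=[18 _ _ _], head=0, tail=1, size=1
read(): buf=[_ _ _ _], head=1, tail=1, size=0
write(89): buf=[_ 89 _ _], head=1, tail=2, size=1
read(): buf=[_ _ _ _], head=2, tail=2, size=0
write(11): buf=[_ _ 11 _], head=2, tail=3, size=1
write(17): buf=[_ _ 11 17], head=2, tail=0, size=2
write(12): buf=[12 _ 11 17], head=2, tail=1, size=3

Answer: 12 _ 11 17
2
1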